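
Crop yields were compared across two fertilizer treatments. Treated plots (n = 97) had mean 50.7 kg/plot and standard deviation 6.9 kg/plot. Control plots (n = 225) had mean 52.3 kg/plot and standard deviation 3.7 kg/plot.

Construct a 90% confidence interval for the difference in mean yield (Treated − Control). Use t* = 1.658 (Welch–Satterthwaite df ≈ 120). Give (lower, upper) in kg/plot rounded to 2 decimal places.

SE₁ = s₁/√n₁ = 6.9/√97 = 0.7006; SE₂ = 3.7/√225 = 0.2467.
Independent samples, unequal variances: SE_diff = √(SE₁² + SE₂²) = √(0.49084036 + 0.06086089) = 0.7428.
t* = 1.658, so margin of error = 1.658 × 0.7428 = 1.2316.
Difference in means = 50.7 − 52.3 = -1.6000.
-1.6000 ± 1.2316 → (-2.83, -0.37).

(-2.83, -0.37)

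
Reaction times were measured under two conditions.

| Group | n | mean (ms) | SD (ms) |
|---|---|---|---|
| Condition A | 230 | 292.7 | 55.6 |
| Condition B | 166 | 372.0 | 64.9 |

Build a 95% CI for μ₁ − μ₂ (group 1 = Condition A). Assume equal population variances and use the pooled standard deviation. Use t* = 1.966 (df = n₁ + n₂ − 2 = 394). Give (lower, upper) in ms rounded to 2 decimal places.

Pooled variance s_p² = [229·55.6² + 165·64.9²] / (230+166−2) = 3560.6677, so s_p = 59.6713.
SE_diff = s_p·√(1/n₁ + 1/n₂) = 59.6713·√(1/230 + 1/166) = 6.0771.
t* = 1.966; margin = 1.966 × 6.0771 = 11.9476.
Difference = 292.7 − 372.0 = -79.3000.
-79.3000 ± 11.9476 → (-91.25, -67.35).

(-91.25, -67.35)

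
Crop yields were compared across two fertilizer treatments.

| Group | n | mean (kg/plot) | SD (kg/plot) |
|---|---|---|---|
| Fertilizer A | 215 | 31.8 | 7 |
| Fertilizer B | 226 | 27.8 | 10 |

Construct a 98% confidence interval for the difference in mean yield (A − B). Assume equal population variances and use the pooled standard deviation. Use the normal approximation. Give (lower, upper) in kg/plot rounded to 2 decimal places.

(2.08, 5.92)

Pooled variance s_p² = [214·7² + 225·10²] / (215+226−2) = 75.1390, so s_p = 8.6683.
SE_diff = s_p·√(1/n₁ + 1/n₂) = 8.6683·√(1/215 + 1/226) = 0.8258.
z* = 2.326; margin = 2.326 × 0.8258 = 1.9208.
Difference = 31.8 − 27.8 = 4.0000.
4.0000 ± 1.9208 → (2.08, 5.92).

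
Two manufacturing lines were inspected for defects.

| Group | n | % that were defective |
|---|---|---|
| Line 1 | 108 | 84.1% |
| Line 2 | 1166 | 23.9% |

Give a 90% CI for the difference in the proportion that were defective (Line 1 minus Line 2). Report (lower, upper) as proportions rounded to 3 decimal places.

(0.541, 0.663)

SE₁ = √(p̂₁(1−p̂₁)/n₁) = √(0.8410·0.1590/108) = 0.03519; SE₂ = √(0.2390·0.7610/1166) = 0.01249.
Independent samples: SE of the difference = √(SE₁² + SE₂²) = √(0.0012383361 + 0.0001560001) = 0.03734.
z* for 90% confidence is 1.645, so the margin of error is 1.645 × 0.03734 = 0.06142.
Point estimate p̂₁ − p̂₂ = 0.8410 − 0.2390 = 0.6020.
0.6020 ± 0.06142 → (0.541, 0.663).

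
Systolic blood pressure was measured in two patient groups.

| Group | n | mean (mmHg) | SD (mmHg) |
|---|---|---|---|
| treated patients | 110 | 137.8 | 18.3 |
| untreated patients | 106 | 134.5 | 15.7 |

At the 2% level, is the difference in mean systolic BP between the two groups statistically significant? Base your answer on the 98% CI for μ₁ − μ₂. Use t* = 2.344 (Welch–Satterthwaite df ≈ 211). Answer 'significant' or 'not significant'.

not significant

Standard errors of each mean: 18.3/√110 = 1.7448 and 15.7/√106 = 1.5249.
SE(x̄₁ − x̄₂) = √(1.7448² + 1.5249²) = 2.3172 for independent samples with unequal variances.
With t* = 2.344, the margin is 2.344 × 2.3172 = 5.4315.
x̄₁ − x̄₂ = 137.8 − 134.5 = 3.3000; the interval is 3.3000 ± 5.4315 = (-2.1315, 8.7315).
The interval (-2.1315, 8.7315) contains 0, so the difference is not significant.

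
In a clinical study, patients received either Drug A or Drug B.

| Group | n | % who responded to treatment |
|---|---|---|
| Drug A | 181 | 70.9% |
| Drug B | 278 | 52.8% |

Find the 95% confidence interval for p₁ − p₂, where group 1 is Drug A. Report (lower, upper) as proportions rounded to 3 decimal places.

SE₁ = √(p̂₁(1−p̂₁)/n₁) = √(0.7090·0.2910/181) = 0.03376; SE₂ = √(0.5280·0.4720/278) = 0.02994.
Independent samples: SE of the difference = √(SE₁² + SE₂²) = √(0.0011397376 + 0.0008964036) = 0.04512.
z* for 95% confidence is 1.960, so the margin of error is 1.960 × 0.04512 = 0.08844.
Point estimate p̂₁ − p̂₂ = 0.7090 − 0.5280 = 0.1810.
0.1810 ± 0.08844 → (0.093, 0.269).

(0.093, 0.269)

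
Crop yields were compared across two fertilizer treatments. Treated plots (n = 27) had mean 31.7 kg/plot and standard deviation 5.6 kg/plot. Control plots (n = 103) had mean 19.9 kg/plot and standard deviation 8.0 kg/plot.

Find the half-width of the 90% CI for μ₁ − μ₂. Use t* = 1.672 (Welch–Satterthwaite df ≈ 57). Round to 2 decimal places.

Per-group SEs: s₁/√n₁ = 5.6/√27 = 1.0777, s₂/√n₂ = 8.0/√103 = 0.7883.
Unpooled SE of the difference: √(1.16143729 + 0.62141689) = 1.3352.
Margin of error = t* · SE = 1.672 × 1.3352 = 2.2325.

2.23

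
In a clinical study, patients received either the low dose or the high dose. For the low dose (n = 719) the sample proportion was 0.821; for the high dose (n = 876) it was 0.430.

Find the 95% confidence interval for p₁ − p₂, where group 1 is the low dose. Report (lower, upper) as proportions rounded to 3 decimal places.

(0.348, 0.434)

SE₁ = √(p̂₁(1−p̂₁)/n₁) = √(0.8210·0.1790/719) = 0.01430; SE₂ = √(0.4300·0.5700/876) = 0.01673.
Independent samples: SE of the difference = √(SE₁² + SE₂²) = √(0.00020449 + 0.0002798929) = 0.02201.
z* for 95% confidence is 1.960, so the margin of error is 1.960 × 0.02201 = 0.04314.
Point estimate p̂₁ − p̂₂ = 0.8210 − 0.4300 = 0.3910.
0.3910 ± 0.04314 → (0.348, 0.434).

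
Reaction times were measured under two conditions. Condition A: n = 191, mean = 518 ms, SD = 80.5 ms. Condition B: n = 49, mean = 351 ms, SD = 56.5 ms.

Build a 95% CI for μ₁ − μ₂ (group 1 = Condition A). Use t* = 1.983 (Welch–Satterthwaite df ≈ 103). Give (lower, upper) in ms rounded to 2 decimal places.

(147.26, 186.74)

Per-group SEs: s₁/√n₁ = 80.5/√191 = 5.8248, s₂/√n₂ = 56.5/√49 = 8.0714.
Unpooled SE of the difference: √(33.92829504 + 65.14749796) = 9.9537.
Margin of error = t* · SE = 1.983 × 9.9537 = 19.7382.
x̄₁ − x̄₂ = 518 − 351 = 167.0000.
CI: 167.0000 ± 19.7382 = (147.26, 186.74).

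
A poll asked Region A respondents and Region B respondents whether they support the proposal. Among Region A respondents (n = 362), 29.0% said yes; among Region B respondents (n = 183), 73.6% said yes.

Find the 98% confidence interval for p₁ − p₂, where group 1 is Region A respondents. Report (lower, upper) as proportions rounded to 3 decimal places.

SE₁ = √(p̂₁(1−p̂₁)/n₁) = √(0.2900·0.7100/362) = 0.02385; SE₂ = √(0.7360·0.2640/183) = 0.03258.
Independent samples: SE of the difference = √(SE₁² + SE₂²) = √(0.0005688225 + 0.0010614564) = 0.04038.
z* for 98% confidence is 2.326, so the margin of error is 2.326 × 0.04038 = 0.09392.
Point estimate p̂₁ − p̂₂ = 0.2900 − 0.7360 = -0.4460.
-0.4460 ± 0.09392 → (-0.540, -0.352).

(-0.540, -0.352)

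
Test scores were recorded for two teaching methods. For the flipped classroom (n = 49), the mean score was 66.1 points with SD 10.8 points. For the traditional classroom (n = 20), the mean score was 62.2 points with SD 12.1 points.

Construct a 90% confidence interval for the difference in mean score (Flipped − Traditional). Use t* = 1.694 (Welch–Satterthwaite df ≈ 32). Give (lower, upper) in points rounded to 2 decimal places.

SE₁ = s₁/√n₁ = 10.8/√49 = 1.5429; SE₂ = 12.1/√20 = 2.7056.
Independent samples, unequal variances: SE_diff = √(SE₁² + SE₂²) = √(2.38054041 + 7.32027136) = 3.1146.
t* = 1.694, so margin of error = 1.694 × 3.1146 = 5.2761.
Difference in means = 66.1 − 62.2 = 3.9000.
3.9000 ± 5.2761 → (-1.38, 9.18).

(-1.38, 9.18)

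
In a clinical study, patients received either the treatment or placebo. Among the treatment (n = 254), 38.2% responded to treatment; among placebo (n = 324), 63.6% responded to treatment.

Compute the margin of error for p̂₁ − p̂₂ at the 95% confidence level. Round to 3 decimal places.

The two standard errors are √(0.3820×0.6180/254) = 0.03049 and √(0.6360×0.3640/324) = 0.02673.
Because the samples are independent, SE_diff = √(0.03049² + 0.02673²) = 0.04055.
Using z* = 1.960 for 95%, ME = 1.960 × 0.04055 = 0.07948.

0.079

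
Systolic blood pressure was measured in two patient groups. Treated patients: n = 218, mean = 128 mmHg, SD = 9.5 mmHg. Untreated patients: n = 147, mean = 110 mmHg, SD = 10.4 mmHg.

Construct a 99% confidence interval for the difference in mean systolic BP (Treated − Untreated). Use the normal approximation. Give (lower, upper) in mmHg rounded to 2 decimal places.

Standard errors of each mean: 9.5/√218 = 0.6434 and 10.4/√147 = 0.8578.
SE(x̄₁ − x̄₂) = √(0.6434² + 0.8578²) = 1.0723 for independent samples with unequal variances.
With z* = 2.576, the margin is 2.576 × 1.0723 = 2.7622.
x̄₁ − x̄₂ = 128 − 110 = 18.0000; the interval is 18.0000 ± 2.7622 = (15.24, 20.76).

(15.24, 20.76)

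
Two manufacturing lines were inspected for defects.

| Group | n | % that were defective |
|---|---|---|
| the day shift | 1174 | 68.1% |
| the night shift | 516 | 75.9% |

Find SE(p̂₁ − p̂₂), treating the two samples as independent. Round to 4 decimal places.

Each SE is √(p̂(1−p̂)/n): √(0.6810·0.3190/1174) = 0.01360 and √(0.7590·0.2410/516) = 0.01883.
SE(p̂₁ − p̂₂) = √(SE₁² + SE₂²) = √(0.00018496 + 0.0003545689) = 0.02323, since the two samples are independent.

0.0232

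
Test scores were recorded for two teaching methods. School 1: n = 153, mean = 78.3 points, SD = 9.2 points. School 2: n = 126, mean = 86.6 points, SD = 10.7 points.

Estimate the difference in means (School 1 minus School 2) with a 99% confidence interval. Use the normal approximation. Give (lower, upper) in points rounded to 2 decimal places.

(-11.41, -5.19)

Per-group SEs: s₁/√n₁ = 9.2/√153 = 0.7438, s₂/√n₂ = 10.7/√126 = 0.9532.
Unpooled SE of the difference: √(0.55323844 + 0.90859024) = 1.2091.
Margin of error = z* · SE = 2.576 × 1.2091 = 3.1146.
x̄₁ − x̄₂ = 78.3 − 86.6 = -8.3000.
CI: -8.3000 ± 3.1146 = (-11.41, -5.19).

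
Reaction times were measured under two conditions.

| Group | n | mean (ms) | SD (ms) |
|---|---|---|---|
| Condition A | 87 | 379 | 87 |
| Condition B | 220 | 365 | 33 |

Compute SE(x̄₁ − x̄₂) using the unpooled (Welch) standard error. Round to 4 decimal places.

9.5891

Standard errors of each mean: 87/√87 = 9.3274 and 33/√220 = 2.2249.
SE(x̄₁ − x̄₂) = √(9.3274² + 2.2249²) = 9.5891 for independent samples with unequal variances.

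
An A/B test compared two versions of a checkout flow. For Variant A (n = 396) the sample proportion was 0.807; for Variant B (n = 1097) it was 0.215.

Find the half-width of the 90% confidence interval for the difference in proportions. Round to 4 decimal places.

Each SE is √(p̂(1−p̂)/n): √(0.8070·0.1930/396) = 0.01983 and √(0.2150·0.7850/1097) = 0.01240.
SE(p̂₁ − p̂₂) = √(SE₁² + SE₂²) = √(0.0003932289 + 0.00015376) = 0.02339, since the two samples are independent.
At 90% confidence z* = 1.645; margin = 1.645 × 0.02339 = 0.03848.

0.0385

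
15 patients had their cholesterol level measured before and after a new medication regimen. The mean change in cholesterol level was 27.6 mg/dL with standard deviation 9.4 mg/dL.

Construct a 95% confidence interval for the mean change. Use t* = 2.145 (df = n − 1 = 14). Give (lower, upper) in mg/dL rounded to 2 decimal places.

This is a matched-pairs design, so SE = s_d/√n = 9.4/√15 = 2.4271.
Margin = 2.145 × 2.4271 = 5.2061; the interval is 27.6 ± 5.2061 = (22.39, 32.81).

(22.39, 32.81)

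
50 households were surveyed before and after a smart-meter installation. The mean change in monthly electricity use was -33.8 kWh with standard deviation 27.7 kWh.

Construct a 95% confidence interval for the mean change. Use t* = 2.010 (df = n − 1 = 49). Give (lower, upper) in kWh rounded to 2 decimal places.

(-41.67, -25.93)

This is a matched-pairs design, so SE = s_d/√n = 27.7/√50 = 3.9174.
Margin = 2.010 × 3.9174 = 7.8740; the interval is -33.8 ± 7.8740 = (-41.67, -25.93).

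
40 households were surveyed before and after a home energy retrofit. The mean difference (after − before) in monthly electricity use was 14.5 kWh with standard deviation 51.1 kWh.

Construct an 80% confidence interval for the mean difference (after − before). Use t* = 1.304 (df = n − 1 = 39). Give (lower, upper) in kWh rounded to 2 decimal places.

This is a matched-pairs design, so SE = s_d/√n = 51.1/√40 = 8.0796.
Margin = 1.304 × 8.0796 = 10.5358; the interval is 14.5 ± 10.5358 = (3.96, 25.04).

(3.96, 25.04)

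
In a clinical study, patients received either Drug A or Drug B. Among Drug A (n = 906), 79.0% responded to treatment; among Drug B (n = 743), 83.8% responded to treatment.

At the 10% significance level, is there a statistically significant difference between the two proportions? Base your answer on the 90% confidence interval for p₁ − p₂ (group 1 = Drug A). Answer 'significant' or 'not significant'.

significant

Each SE is √(p̂(1−p̂)/n): √(0.7900·0.2100/906) = 0.01353 and √(0.8380·0.1620/743) = 0.01352.
SE(p̂₁ − p̂₂) = √(SE₁² + SE₂²) = √(0.0001830609 + 0.0001827904) = 0.01913, since the two samples are independent.
At 90% confidence z* = 1.645; margin = 1.645 × 0.01913 = 0.03147.
The difference is 0.7900 − 0.8380 = -0.0480, so the interval is -0.0480 ± 0.03147 = (-0.07947, -0.01653).
The interval (-0.07947, -0.01653) does not contain 0, so the difference is significant.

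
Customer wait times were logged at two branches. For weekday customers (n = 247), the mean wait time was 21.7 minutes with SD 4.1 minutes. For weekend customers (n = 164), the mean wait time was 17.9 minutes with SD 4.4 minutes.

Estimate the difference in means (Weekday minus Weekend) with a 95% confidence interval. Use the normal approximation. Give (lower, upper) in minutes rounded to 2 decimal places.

(2.95, 4.65)

Per-group SEs: s₁/√n₁ = 4.1/√247 = 0.2609, s₂/√n₂ = 4.4/√164 = 0.3436.
Unpooled SE of the difference: √(0.06806881 + 0.11806096) = 0.4314.
Margin of error = z* · SE = 1.960 × 0.4314 = 0.8455.
x̄₁ − x̄₂ = 21.7 − 17.9 = 3.8000.
CI: 3.8000 ± 0.8455 = (2.95, 4.65).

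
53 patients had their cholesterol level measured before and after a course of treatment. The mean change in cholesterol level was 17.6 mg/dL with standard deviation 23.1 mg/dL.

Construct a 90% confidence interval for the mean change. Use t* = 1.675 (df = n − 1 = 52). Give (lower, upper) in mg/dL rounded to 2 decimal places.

Paired design: SE = s_d/√n = 23.1/√53 = 3.1730.
t* = 1.675; margin of error = 1.675 × 3.1730 = 5.3148.
17.6 ± 5.3148 → (12.29, 22.91).

(12.29, 22.91)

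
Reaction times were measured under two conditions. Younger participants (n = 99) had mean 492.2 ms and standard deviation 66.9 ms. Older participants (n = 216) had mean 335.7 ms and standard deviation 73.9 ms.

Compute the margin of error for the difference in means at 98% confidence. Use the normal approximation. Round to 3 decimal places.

Per-group SEs: s₁/√n₁ = 66.9/√99 = 6.7237, s₂/√n₂ = 73.9/√216 = 5.0283.
Unpooled SE of the difference: √(45.20814169 + 25.28380089) = 8.3959.
Margin of error = z* · SE = 2.326 × 8.3959 = 19.5289.

19.529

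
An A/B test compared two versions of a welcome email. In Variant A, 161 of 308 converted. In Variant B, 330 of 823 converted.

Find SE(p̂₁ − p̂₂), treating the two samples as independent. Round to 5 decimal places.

0.03319

Sample proportions: 161/308 = 0.5227, 330/823 = 0.4010.
Each SE is √(p̂(1−p̂)/n): √(0.5227·0.4773/308) = 0.02846 and √(0.4010·0.5990/823) = 0.01708.
SE(p̂₁ − p̂₂) = √(SE₁² + SE₂²) = √(0.0008099716 + 0.0002917264) = 0.03319, since the two samples are independent.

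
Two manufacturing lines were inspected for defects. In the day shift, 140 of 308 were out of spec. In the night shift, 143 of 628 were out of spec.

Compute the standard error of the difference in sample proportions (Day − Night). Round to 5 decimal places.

0.03294

First, p̂₁ = 140/308 = 0.4545; p̂₂ = 143/628 = 0.2277.
The two standard errors are √(0.4545×0.5455/308) = 0.02837 and √(0.2277×0.7723/628) = 0.01673.
Because the samples are independent, SE_diff = √(0.02837² + 0.01673²) = 0.03294.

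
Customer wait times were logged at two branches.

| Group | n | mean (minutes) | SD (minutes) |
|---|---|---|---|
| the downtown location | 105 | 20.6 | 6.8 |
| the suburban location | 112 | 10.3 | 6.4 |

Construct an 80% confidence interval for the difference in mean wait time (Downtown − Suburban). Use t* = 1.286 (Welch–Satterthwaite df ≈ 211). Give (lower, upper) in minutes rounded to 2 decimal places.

Standard errors of each mean: 6.8/√105 = 0.6636 and 6.4/√112 = 0.6047.
SE(x̄₁ − x̄₂) = √(0.6636² + 0.6047²) = 0.8978 for independent samples with unequal variances.
With t* = 1.286, the margin is 1.286 × 0.8978 = 1.1546.
x̄₁ − x̄₂ = 20.6 − 10.3 = 10.3000; the interval is 10.3000 ± 1.1546 = (9.15, 11.45).

(9.15, 11.45)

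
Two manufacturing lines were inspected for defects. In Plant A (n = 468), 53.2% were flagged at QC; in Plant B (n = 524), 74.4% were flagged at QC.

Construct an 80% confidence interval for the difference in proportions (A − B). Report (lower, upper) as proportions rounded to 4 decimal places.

Each SE is √(p̂(1−p̂)/n): √(0.5320·0.4680/468) = 0.02307 and √(0.7440·0.2560/524) = 0.01907.
SE(p̂₁ − p̂₂) = √(SE₁² + SE₂²) = √(0.0005322249 + 0.0003636649) = 0.02993, since the two samples are independent.
At 80% confidence z* = 1.282; margin = 1.282 × 0.02993 = 0.03837.
The difference is 0.5320 − 0.7440 = -0.2120, so the interval is -0.2120 ± 0.03837 = (-0.2504, -0.1736).

(-0.2504, -0.1736)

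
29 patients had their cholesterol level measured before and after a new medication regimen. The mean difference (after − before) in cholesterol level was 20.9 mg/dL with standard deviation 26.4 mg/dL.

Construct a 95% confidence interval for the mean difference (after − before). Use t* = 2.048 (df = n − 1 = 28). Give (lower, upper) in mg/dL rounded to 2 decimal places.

(10.86, 30.94)

Paired design: SE = s_d/√n = 26.4/√29 = 4.9024.
t* = 2.048; margin of error = 2.048 × 4.9024 = 10.0401.
20.9 ± 10.0401 → (10.86, 30.94).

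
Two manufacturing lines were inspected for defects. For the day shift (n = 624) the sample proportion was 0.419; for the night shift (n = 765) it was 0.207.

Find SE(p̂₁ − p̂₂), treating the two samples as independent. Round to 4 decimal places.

Each SE is √(p̂(1−p̂)/n): √(0.4190·0.5810/624) = 0.01975 and √(0.2070·0.7930/765) = 0.01465.
SE(p̂₁ − p̂₂) = √(SE₁² + SE₂²) = √(0.0003900625 + 0.0002146225) = 0.02459, since the two samples are independent.

0.0246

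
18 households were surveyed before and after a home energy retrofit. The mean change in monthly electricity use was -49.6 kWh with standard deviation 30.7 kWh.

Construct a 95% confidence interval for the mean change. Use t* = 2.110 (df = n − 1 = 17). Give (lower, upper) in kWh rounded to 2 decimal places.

This is a matched-pairs design, so SE = s_d/√n = 30.7/√18 = 7.2361.
Margin = 2.110 × 7.2361 = 15.2682; the interval is -49.6 ± 15.2682 = (-64.87, -34.33).

(-64.87, -34.33)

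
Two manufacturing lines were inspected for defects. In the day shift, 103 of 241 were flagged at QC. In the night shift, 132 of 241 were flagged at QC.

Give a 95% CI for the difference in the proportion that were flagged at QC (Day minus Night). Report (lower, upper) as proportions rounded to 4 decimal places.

Sample proportions: 103/241 = 0.4274, 132/241 = 0.5477.
Each SE is √(p̂(1−p̂)/n): √(0.4274·0.5726/241) = 0.03187 and √(0.5477·0.4523/241) = 0.03206.
SE(p̂₁ − p̂₂) = √(SE₁² + SE₂²) = √(0.0010156969 + 0.0010278436) = 0.04521, since the two samples are independent.
At 95% confidence z* = 1.960; margin = 1.960 × 0.04521 = 0.08861.
The difference is 0.4274 − 0.5477 = -0.1203, so the interval is -0.1203 ± 0.08861 = (-0.2089, -0.0317).

(-0.2089, -0.0317)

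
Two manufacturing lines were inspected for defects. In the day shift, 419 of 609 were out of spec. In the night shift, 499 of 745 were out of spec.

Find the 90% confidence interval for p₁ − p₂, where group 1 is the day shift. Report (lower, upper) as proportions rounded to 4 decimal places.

(-0.0237, 0.0601)

Sample proportions: 419/609 = 0.6880, 499/745 = 0.6698.
Each SE is √(p̂(1−p̂)/n): √(0.6880·0.3120/609) = 0.01877 and √(0.6698·0.3302/745) = 0.01723.
SE(p̂₁ − p̂₂) = √(SE₁² + SE₂²) = √(0.0003523129 + 0.0002968729) = 0.02548, since the two samples are independent.
At 90% confidence z* = 1.645; margin = 1.645 × 0.02548 = 0.04191.
The difference is 0.6880 − 0.6698 = 0.0182, so the interval is 0.0182 ± 0.04191 = (-0.0237, 0.0601).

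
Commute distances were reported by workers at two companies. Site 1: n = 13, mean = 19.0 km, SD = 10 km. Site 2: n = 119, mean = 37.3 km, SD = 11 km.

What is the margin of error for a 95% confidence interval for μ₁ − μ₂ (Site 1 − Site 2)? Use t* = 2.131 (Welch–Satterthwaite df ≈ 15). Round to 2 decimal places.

SE₁ = s₁/√n₁ = 10/√13 = 2.7735; SE₂ = 11/√119 = 1.0084.
Independent samples, unequal variances: SE_diff = √(SE₁² + SE₂²) = √(7.69230225 + 1.01687056) = 2.9511.
t* = 2.131, so margin of error = 2.131 × 2.9511 = 6.2888.

6.29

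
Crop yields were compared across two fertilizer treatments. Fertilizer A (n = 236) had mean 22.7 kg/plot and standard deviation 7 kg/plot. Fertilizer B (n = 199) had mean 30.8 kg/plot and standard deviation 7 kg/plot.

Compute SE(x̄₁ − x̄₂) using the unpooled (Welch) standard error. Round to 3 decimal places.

Per-group SEs: s₁/√n₁ = 7/√236 = 0.4557, s₂/√n₂ = 7/√199 = 0.4962.
Unpooled SE of the difference: √(0.20766249 + 0.24621444) = 0.6737.

0.674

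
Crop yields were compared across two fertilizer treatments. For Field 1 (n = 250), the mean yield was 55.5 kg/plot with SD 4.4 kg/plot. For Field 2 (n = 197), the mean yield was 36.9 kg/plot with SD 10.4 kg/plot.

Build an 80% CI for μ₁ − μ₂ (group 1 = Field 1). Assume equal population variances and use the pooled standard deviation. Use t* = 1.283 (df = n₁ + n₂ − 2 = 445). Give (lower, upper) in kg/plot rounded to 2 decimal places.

Pooled variance s_p² = [249·4.4² + 196·10.4²] / (250+197−2) = 58.4719, so s_p = 7.6467.
SE_diff = s_p·√(1/n₁ + 1/n₂) = 7.6467·√(1/250 + 1/197) = 0.7285.
t* = 1.283; margin = 1.283 × 0.7285 = 0.9347.
Difference = 55.5 − 36.9 = 18.6000.
18.6000 ± 0.9347 → (17.67, 19.53).

(17.67, 19.53)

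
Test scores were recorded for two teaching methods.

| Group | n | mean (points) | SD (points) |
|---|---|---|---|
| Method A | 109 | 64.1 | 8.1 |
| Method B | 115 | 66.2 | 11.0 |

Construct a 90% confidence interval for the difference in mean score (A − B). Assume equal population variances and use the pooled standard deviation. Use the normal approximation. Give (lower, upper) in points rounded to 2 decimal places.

(-4.23, 0.03)

Pooled variance s_p² = [108·8.1² + 114·11.0²] / (109+115−2) = 94.0535, so s_p = 9.6981.
SE_diff = s_p·√(1/n₁ + 1/n₂) = 9.6981·√(1/109 + 1/115) = 1.2964.
z* = 1.645; margin = 1.645 × 1.2964 = 2.1326.
Difference = 64.1 − 66.2 = -2.1000.
-2.1000 ± 2.1326 → (-4.23, 0.03).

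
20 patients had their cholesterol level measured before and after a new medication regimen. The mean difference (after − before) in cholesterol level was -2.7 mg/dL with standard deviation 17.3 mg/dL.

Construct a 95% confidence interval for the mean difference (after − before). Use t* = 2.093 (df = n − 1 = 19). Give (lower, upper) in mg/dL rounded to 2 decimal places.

Paired design: SE = s_d/√n = 17.3/√20 = 3.8684.
t* = 2.093; margin of error = 2.093 × 3.8684 = 8.0966.
-2.7 ± 8.0966 → (-10.80, 5.40).

(-10.80, 5.40)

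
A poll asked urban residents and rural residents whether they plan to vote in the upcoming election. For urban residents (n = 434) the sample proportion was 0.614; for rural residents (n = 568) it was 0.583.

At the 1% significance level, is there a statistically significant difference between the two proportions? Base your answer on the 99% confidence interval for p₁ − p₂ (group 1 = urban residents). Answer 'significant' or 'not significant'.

not significant

SE₁ = √(p̂₁(1−p̂₁)/n₁) = √(0.6140·0.3860/434) = 0.02337; SE₂ = √(0.5830·0.4170/568) = 0.02069.
Independent samples: SE of the difference = √(SE₁² + SE₂²) = √(0.0005461569 + 0.0004280761) = 0.03121.
z* for 99% confidence is 2.576, so the margin of error is 2.576 × 0.03121 = 0.08040.
Point estimate p̂₁ − p̂₂ = 0.6140 − 0.5830 = 0.0310.
0.0310 ± 0.08040 → (-0.04940, 0.11140).
The interval (-0.04940, 0.11140) contains 0, so the difference is not significant.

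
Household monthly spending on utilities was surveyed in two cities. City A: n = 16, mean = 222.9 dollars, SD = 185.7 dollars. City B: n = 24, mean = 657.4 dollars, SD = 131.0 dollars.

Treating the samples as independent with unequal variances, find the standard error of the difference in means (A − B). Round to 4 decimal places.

53.5754

SE₁ = s₁/√n₁ = 185.7/√16 = 46.4250; SE₂ = 131.0/√24 = 26.7403.
Independent samples, unequal variances: SE_diff = √(SE₁² + SE₂²) = √(2155.280625 + 715.04364409) = 53.5754.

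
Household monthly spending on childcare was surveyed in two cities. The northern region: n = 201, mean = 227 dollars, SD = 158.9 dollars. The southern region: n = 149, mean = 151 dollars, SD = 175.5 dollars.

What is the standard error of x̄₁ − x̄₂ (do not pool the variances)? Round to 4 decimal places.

18.2299

SE₁ = s₁/√n₁ = 158.9/√201 = 11.2079; SE₂ = 175.5/√149 = 14.3775.
Independent samples, unequal variances: SE_diff = √(SE₁² + SE₂²) = √(125.61702241 + 206.71250625) = 18.2299.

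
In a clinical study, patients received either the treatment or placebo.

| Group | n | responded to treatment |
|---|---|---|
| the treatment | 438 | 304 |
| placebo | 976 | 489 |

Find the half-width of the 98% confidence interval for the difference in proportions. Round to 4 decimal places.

First, p̂₁ = 304/438 = 0.6941; p̂₂ = 489/976 = 0.5010.
The two standard errors are √(0.6941×0.3059/438) = 0.02202 and √(0.5010×0.4990/976) = 0.01600.
Because the samples are independent, SE_diff = √(0.02202² + 0.01600²) = 0.02722.
Using z* = 2.326 for 98%, ME = 2.326 × 0.02722 = 0.06331.

0.0633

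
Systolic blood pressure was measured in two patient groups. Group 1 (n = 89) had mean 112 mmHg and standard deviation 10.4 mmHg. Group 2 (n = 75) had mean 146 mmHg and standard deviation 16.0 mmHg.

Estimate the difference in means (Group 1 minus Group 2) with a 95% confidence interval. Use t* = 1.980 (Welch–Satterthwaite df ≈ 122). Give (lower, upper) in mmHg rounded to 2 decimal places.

(-38.26, -29.74)

SE₁ = s₁/√n₁ = 10.4/√89 = 1.1024; SE₂ = 16.0/√75 = 1.8475.
Independent samples, unequal variances: SE_diff = √(SE₁² + SE₂²) = √(1.21528576 + 3.41325625) = 2.1514.
t* = 1.980, so margin of error = 1.980 × 2.1514 = 4.2598.
Difference in means = 112 − 146 = -34.0000.
-34.0000 ± 4.2598 → (-38.26, -29.74).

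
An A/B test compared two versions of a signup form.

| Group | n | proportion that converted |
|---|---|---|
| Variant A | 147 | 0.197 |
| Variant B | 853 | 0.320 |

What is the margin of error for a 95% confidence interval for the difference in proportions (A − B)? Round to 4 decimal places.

0.0715

Each SE is √(p̂(1−p̂)/n): √(0.1970·0.8030/147) = 0.03280 and √(0.3200·0.6800/853) = 0.01597.
SE(p̂₁ − p̂₂) = √(SE₁² + SE₂²) = √(0.00107584 + 0.0002550409) = 0.03648, since the two samples are independent.
At 95% confidence z* = 1.960; margin = 1.960 × 0.03648 = 0.07150.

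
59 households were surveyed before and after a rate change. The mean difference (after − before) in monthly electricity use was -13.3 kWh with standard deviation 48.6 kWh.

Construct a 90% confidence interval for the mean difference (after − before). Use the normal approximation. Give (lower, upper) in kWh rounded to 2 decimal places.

(-23.71, -2.89)

Paired design: SE = s_d/√n = 48.6/√59 = 6.3272.
z* = 1.645; margin of error = 1.645 × 6.3272 = 10.4082.
-13.3 ± 10.4082 → (-23.71, -2.89).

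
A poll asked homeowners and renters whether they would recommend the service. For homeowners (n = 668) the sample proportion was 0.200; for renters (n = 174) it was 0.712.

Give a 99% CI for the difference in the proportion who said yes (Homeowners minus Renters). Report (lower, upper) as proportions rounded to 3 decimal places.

Each SE is √(p̂(1−p̂)/n): √(0.2000·0.8000/668) = 0.01548 and √(0.7120·0.2880/174) = 0.03433.
SE(p̂₁ − p̂₂) = √(SE₁² + SE₂²) = √(0.0002396304 + 0.0011785489) = 0.03766, since the two samples are independent.
At 99% confidence z* = 2.576; margin = 2.576 × 0.03766 = 0.09701.
The difference is 0.2000 − 0.7120 = -0.5120, so the interval is -0.5120 ± 0.09701 = (-0.609, -0.415).

(-0.609, -0.415)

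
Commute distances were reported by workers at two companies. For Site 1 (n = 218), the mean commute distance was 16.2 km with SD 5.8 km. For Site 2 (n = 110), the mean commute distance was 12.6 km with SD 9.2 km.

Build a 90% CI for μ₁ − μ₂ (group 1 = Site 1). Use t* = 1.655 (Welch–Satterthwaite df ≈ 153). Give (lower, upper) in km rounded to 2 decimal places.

Per-group SEs: s₁/√n₁ = 5.8/√218 = 0.3928, s₂/√n₂ = 9.2/√110 = 0.8772.
Unpooled SE of the difference: √(0.15429184 + 0.76947984) = 0.9611.
Margin of error = t* · SE = 1.655 × 0.9611 = 1.5906.
x̄₁ − x̄₂ = 16.2 − 12.6 = 3.6000.
CI: 3.6000 ± 1.5906 = (2.01, 5.19).

(2.01, 5.19)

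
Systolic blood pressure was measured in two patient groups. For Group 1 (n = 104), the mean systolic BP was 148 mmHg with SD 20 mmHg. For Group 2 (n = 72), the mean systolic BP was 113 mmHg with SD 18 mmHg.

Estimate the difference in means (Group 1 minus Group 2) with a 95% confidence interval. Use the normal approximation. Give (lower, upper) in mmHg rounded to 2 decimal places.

(29.34, 40.66)

SE₁ = s₁/√n₁ = 20/√104 = 1.9612; SE₂ = 18/√72 = 2.1213.
Independent samples, unequal variances: SE_diff = √(SE₁² + SE₂²) = √(3.84630544 + 4.49991369) = 2.8890.
z* = 1.960, so margin of error = 1.960 × 2.8890 = 5.6624.
Difference in means = 148 − 113 = 35.0000.
35.0000 ± 5.6624 → (29.34, 40.66).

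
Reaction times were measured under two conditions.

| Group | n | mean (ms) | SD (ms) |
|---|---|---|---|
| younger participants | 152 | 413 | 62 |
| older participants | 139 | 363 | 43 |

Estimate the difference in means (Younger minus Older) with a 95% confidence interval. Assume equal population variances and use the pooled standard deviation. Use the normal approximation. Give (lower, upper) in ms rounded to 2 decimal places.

(37.63, 62.37)

s_p = √[((n₁−1)s₁² + (n₂−1)s₂²)/(n₁+n₂−2)] = √[(151·62² + 138·43²)/289] = 53.7715.
SE = 53.7715·√(1/152 + 1/139) = 6.3106.
With z* = 1.960, margin = 1.960 × 6.3106 = 12.3688.
x̄₁ − x̄₂ = 413 − 363 = 50.0000; interval 50.0000 ± 12.3688 = (37.63, 62.37).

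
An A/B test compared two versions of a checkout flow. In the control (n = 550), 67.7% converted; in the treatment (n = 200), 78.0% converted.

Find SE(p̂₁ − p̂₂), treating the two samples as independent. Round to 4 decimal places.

Each SE is √(p̂(1−p̂)/n): √(0.6770·0.3230/550) = 0.01994 and √(0.7800·0.2200/200) = 0.02929.
SE(p̂₁ − p̂₂) = √(SE₁² + SE₂²) = √(0.0003976036 + 0.0008579041) = 0.03543, since the two samples are independent.

0.0354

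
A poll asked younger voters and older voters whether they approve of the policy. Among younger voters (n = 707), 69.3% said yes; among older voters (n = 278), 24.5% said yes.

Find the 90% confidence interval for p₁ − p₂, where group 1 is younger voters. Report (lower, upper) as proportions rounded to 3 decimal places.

SE₁ = √(p̂₁(1−p̂₁)/n₁) = √(0.6930·0.3070/707) = 0.01735; SE₂ = √(0.2450·0.7550/278) = 0.02579.
Independent samples: SE of the difference = √(SE₁² + SE₂²) = √(0.0003010225 + 0.0006651241) = 0.03108.
z* for 90% confidence is 1.645, so the margin of error is 1.645 × 0.03108 = 0.05113.
Point estimate p̂₁ − p̂₂ = 0.6930 − 0.2450 = 0.4480.
0.4480 ± 0.05113 → (0.397, 0.499).

(0.397, 0.499)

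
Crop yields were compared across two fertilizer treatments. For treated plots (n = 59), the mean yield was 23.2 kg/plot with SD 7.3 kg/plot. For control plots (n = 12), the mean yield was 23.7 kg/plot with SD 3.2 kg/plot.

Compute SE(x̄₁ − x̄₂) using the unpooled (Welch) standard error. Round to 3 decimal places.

1.325

Per-group SEs: s₁/√n₁ = 7.3/√59 = 0.9504, s₂/√n₂ = 3.2/√12 = 0.9238.
Unpooled SE of the difference: √(0.90326016 + 0.85340644) = 1.3254.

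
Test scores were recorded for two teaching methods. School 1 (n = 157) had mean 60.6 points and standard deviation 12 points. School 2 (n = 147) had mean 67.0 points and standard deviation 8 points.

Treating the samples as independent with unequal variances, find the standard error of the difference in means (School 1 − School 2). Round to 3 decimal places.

1.163

Standard errors of each mean: 12/√157 = 0.9577 and 8/√147 = 0.6598.
SE(x̄₁ − x̄₂) = √(0.9577² + 0.6598²) = 1.1630 for independent samples with unequal variances.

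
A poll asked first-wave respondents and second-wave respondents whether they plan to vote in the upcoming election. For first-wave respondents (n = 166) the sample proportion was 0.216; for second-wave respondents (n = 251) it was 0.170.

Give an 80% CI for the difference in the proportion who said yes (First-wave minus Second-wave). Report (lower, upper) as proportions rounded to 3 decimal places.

(-0.005, 0.097)

Each SE is √(p̂(1−p̂)/n): √(0.2160·0.7840/166) = 0.03194 and √(0.1700·0.8300/251) = 0.02371.
SE(p̂₁ − p̂₂) = √(SE₁² + SE₂²) = √(0.0010201636 + 0.0005621641) = 0.03978, since the two samples are independent.
At 80% confidence z* = 1.282; margin = 1.282 × 0.03978 = 0.05100.
The difference is 0.2160 − 0.1700 = 0.0460, so the interval is 0.0460 ± 0.05100 = (-0.005, 0.097).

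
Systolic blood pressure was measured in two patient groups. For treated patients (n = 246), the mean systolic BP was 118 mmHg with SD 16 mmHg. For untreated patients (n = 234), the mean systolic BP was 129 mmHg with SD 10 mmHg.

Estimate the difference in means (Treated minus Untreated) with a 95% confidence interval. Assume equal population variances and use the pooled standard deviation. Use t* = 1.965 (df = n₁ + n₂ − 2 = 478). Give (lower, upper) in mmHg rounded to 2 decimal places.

s_p = √[((n₁−1)s₁² + (n₂−1)s₂²)/(n₁+n₂−2)] = √[(245·16² + 233·10²)/478] = 13.4148.
SE = 13.4148·√(1/246 + 1/234) = 1.2250.
With t* = 1.965, margin = 1.965 × 1.2250 = 2.4071.
x̄₁ − x̄₂ = 118 − 129 = -11.0000; interval -11.0000 ± 2.4071 = (-13.41, -8.59).

(-13.41, -8.59)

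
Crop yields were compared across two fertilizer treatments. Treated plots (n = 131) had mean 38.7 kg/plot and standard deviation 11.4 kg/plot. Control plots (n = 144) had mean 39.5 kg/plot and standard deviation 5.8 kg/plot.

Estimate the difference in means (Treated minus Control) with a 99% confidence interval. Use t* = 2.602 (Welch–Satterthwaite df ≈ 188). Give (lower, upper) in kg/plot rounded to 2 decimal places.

Per-group SEs: s₁/√n₁ = 11.4/√131 = 0.9960, s₂/√n₂ = 5.8/√144 = 0.4833.
Unpooled SE of the difference: √(0.992016 + 0.23357889) = 1.1071.
Margin of error = t* · SE = 2.602 × 1.1071 = 2.8807.
x̄₁ − x̄₂ = 38.7 − 39.5 = -0.8000.
CI: -0.8000 ± 2.8807 = (-3.68, 2.08).

(-3.68, 2.08)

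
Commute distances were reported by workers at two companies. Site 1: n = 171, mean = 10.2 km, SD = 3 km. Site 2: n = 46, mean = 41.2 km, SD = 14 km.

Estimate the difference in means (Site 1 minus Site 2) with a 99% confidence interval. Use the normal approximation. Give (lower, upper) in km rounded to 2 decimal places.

(-36.35, -25.65)

SE₁ = s₁/√n₁ = 3/√171 = 0.2294; SE₂ = 14/√46 = 2.0642.
Independent samples, unequal variances: SE_diff = √(SE₁² + SE₂²) = √(0.05262436 + 4.26092164) = 2.0769.
z* = 2.576, so margin of error = 2.576 × 2.0769 = 5.3501.
Difference in means = 10.2 − 41.2 = -31.0000.
-31.0000 ± 5.3501 → (-36.35, -25.65).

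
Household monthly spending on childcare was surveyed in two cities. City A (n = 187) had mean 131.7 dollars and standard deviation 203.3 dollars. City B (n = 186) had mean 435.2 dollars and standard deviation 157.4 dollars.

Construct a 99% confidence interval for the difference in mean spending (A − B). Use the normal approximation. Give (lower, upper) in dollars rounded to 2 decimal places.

SE₁ = s₁/√n₁ = 203.3/√187 = 14.8668; SE₂ = 157.4/√186 = 11.5411.
Independent samples, unequal variances: SE_diff = √(SE₁² + SE₂²) = √(221.02174224 + 133.19698921) = 18.8207.
z* = 2.576, so margin of error = 2.576 × 18.8207 = 48.4821.
Difference in means = 131.7 − 435.2 = -303.5000.
-303.5000 ± 48.4821 → (-351.98, -255.02).

(-351.98, -255.02)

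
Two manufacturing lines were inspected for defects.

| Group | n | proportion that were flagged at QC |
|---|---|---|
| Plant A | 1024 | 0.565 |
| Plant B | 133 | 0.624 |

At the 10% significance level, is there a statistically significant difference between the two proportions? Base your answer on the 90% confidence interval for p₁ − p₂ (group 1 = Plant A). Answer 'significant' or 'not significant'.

SE₁ = √(p̂₁(1−p̂₁)/n₁) = √(0.5650·0.4350/1024) = 0.01549; SE₂ = √(0.6240·0.3760/133) = 0.04200.
Independent samples: SE of the difference = √(SE₁² + SE₂²) = √(0.0002399401 + 0.001764) = 0.04477.
z* for 90% confidence is 1.645, so the margin of error is 1.645 × 0.04477 = 0.07365.
Point estimate p̂₁ − p̂₂ = 0.5650 − 0.6240 = -0.0590.
-0.0590 ± 0.07365 → (-0.13265, 0.01465).
The interval (-0.13265, 0.01465) contains 0, so the difference is not significant.

not significant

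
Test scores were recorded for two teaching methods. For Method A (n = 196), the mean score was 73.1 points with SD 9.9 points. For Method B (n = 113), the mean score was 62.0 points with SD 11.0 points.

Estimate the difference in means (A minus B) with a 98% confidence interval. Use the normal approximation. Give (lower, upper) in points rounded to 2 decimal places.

Per-group SEs: s₁/√n₁ = 9.9/√196 = 0.7071, s₂/√n₂ = 11.0/√113 = 1.0348.
Unpooled SE of the difference: √(0.49999041 + 1.07081104) = 1.2533.
Margin of error = z* · SE = 2.326 × 1.2533 = 2.9152.
x̄₁ − x̄₂ = 73.1 − 62.0 = 11.1000.
CI: 11.1000 ± 2.9152 = (8.18, 14.02).

(8.18, 14.02)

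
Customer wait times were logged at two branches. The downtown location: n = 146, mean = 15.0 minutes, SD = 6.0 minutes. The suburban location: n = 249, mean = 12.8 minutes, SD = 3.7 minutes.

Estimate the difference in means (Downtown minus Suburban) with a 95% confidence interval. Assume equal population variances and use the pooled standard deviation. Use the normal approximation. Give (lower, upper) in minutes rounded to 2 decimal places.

Pooled variance s_p² = [145·6.0² + 248·3.7²] / (146+249−2) = 21.9214, so s_p = 4.6820.
SE_diff = s_p·√(1/n₁ + 1/n₂) = 4.6820·√(1/146 + 1/249) = 0.4880.
z* = 1.960; margin = 1.960 × 0.4880 = 0.9565.
Difference = 15.0 − 12.8 = 2.2000.
2.2000 ± 0.9565 → (1.24, 3.16).

(1.24, 3.16)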